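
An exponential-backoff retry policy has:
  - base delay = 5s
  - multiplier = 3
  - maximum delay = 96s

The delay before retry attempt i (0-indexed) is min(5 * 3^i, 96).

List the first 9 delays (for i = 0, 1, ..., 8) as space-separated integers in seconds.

Answer: 5 15 45 96 96 96 96 96 96

Derivation:
Computing each delay:
  i=0: min(5*3^0, 96) = 5
  i=1: min(5*3^1, 96) = 15
  i=2: min(5*3^2, 96) = 45
  i=3: min(5*3^3, 96) = 96
  i=4: min(5*3^4, 96) = 96
  i=5: min(5*3^5, 96) = 96
  i=6: min(5*3^6, 96) = 96
  i=7: min(5*3^7, 96) = 96
  i=8: min(5*3^8, 96) = 96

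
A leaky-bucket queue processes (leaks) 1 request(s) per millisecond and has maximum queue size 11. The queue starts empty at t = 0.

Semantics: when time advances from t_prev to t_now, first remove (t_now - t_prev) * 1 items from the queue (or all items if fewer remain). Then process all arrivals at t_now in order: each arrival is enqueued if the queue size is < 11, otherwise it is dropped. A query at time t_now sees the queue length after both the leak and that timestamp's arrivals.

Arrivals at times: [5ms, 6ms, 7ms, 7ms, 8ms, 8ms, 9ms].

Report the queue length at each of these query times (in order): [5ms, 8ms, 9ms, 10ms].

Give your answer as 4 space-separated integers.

Queue lengths at query times:
  query t=5ms: backlog = 1
  query t=8ms: backlog = 3
  query t=9ms: backlog = 3
  query t=10ms: backlog = 2

Answer: 1 3 3 2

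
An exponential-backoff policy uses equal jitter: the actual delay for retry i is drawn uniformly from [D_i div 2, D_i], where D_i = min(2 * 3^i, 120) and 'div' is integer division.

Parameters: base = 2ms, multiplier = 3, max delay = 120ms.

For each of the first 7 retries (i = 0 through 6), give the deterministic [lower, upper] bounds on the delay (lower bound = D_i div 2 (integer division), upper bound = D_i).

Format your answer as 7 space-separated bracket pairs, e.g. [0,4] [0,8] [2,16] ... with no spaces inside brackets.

Answer: [1,2] [3,6] [9,18] [27,54] [60,120] [60,120] [60,120]

Derivation:
Computing bounds per retry:
  i=0: D_i=min(2*3^0,120)=2, bounds=[1,2]
  i=1: D_i=min(2*3^1,120)=6, bounds=[3,6]
  i=2: D_i=min(2*3^2,120)=18, bounds=[9,18]
  i=3: D_i=min(2*3^3,120)=54, bounds=[27,54]
  i=4: D_i=min(2*3^4,120)=120, bounds=[60,120]
  i=5: D_i=min(2*3^5,120)=120, bounds=[60,120]
  i=6: D_i=min(2*3^6,120)=120, bounds=[60,120]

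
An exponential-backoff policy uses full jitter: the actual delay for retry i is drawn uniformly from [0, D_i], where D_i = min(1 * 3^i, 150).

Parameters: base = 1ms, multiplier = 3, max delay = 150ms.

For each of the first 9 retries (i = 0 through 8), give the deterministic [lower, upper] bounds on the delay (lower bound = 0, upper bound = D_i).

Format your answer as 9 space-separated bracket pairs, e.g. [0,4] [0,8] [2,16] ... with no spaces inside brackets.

Answer: [0,1] [0,3] [0,9] [0,27] [0,81] [0,150] [0,150] [0,150] [0,150]

Derivation:
Computing bounds per retry:
  i=0: D_i=min(1*3^0,150)=1, bounds=[0,1]
  i=1: D_i=min(1*3^1,150)=3, bounds=[0,3]
  i=2: D_i=min(1*3^2,150)=9, bounds=[0,9]
  i=3: D_i=min(1*3^3,150)=27, bounds=[0,27]
  i=4: D_i=min(1*3^4,150)=81, bounds=[0,81]
  i=5: D_i=min(1*3^5,150)=150, bounds=[0,150]
  i=6: D_i=min(1*3^6,150)=150, bounds=[0,150]
  i=7: D_i=min(1*3^7,150)=150, bounds=[0,150]
  i=8: D_i=min(1*3^8,150)=150, bounds=[0,150]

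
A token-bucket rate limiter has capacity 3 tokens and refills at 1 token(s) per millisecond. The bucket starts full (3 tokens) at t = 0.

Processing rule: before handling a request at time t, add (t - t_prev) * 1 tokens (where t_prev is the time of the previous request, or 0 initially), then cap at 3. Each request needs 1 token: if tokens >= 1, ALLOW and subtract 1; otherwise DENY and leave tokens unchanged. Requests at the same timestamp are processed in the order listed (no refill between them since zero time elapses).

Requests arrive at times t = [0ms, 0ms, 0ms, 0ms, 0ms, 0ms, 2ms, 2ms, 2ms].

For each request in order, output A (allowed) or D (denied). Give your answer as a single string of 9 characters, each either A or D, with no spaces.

Answer: AAADDDAAD

Derivation:
Simulating step by step:
  req#1 t=0ms: ALLOW
  req#2 t=0ms: ALLOW
  req#3 t=0ms: ALLOW
  req#4 t=0ms: DENY
  req#5 t=0ms: DENY
  req#6 t=0ms: DENY
  req#7 t=2ms: ALLOW
  req#8 t=2ms: ALLOW
  req#9 t=2ms: DENY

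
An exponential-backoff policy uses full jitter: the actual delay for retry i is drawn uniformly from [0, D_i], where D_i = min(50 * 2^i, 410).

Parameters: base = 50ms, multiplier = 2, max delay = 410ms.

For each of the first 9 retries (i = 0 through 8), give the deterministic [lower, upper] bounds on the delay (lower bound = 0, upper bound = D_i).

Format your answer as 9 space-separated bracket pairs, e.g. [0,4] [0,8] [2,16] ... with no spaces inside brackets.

Computing bounds per retry:
  i=0: D_i=min(50*2^0,410)=50, bounds=[0,50]
  i=1: D_i=min(50*2^1,410)=100, bounds=[0,100]
  i=2: D_i=min(50*2^2,410)=200, bounds=[0,200]
  i=3: D_i=min(50*2^3,410)=400, bounds=[0,400]
  i=4: D_i=min(50*2^4,410)=410, bounds=[0,410]
  i=5: D_i=min(50*2^5,410)=410, bounds=[0,410]
  i=6: D_i=min(50*2^6,410)=410, bounds=[0,410]
  i=7: D_i=min(50*2^7,410)=410, bounds=[0,410]
  i=8: D_i=min(50*2^8,410)=410, bounds=[0,410]

Answer: [0,50] [0,100] [0,200] [0,400] [0,410] [0,410] [0,410] [0,410] [0,410]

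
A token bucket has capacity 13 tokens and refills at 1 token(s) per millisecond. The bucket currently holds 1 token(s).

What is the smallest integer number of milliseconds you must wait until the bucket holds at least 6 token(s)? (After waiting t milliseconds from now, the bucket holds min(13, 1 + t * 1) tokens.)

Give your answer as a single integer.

Need 1 + t * 1 >= 6, so t >= 5/1.
Smallest integer t = ceil(5/1) = 5.

Answer: 5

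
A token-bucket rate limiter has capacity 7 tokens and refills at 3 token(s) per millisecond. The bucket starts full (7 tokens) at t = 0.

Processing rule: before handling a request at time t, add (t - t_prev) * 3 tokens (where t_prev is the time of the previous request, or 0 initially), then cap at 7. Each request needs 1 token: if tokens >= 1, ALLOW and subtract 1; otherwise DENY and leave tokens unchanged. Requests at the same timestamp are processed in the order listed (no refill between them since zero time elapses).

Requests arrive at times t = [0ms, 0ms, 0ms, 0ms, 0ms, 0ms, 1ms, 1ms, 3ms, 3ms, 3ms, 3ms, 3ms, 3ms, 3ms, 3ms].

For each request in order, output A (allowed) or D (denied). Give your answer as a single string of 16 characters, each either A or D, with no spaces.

Simulating step by step:
  req#1 t=0ms: ALLOW
  req#2 t=0ms: ALLOW
  req#3 t=0ms: ALLOW
  req#4 t=0ms: ALLOW
  req#5 t=0ms: ALLOW
  req#6 t=0ms: ALLOW
  req#7 t=1ms: ALLOW
  req#8 t=1ms: ALLOW
  req#9 t=3ms: ALLOW
  req#10 t=3ms: ALLOW
  req#11 t=3ms: ALLOW
  req#12 t=3ms: ALLOW
  req#13 t=3ms: ALLOW
  req#14 t=3ms: ALLOW
  req#15 t=3ms: ALLOW
  req#16 t=3ms: DENY

Answer: AAAAAAAAAAAAAAAD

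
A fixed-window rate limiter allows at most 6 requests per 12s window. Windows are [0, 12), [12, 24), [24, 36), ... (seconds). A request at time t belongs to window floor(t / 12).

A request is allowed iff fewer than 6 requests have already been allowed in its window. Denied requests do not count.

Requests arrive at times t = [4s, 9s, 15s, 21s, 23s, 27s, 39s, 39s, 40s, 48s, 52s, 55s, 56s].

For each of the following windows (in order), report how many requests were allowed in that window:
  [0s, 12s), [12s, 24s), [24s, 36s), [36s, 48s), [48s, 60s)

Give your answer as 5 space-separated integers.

Answer: 2 3 1 3 4

Derivation:
Processing requests:
  req#1 t=4s (window 0): ALLOW
  req#2 t=9s (window 0): ALLOW
  req#3 t=15s (window 1): ALLOW
  req#4 t=21s (window 1): ALLOW
  req#5 t=23s (window 1): ALLOW
  req#6 t=27s (window 2): ALLOW
  req#7 t=39s (window 3): ALLOW
  req#8 t=39s (window 3): ALLOW
  req#9 t=40s (window 3): ALLOW
  req#10 t=48s (window 4): ALLOW
  req#11 t=52s (window 4): ALLOW
  req#12 t=55s (window 4): ALLOW
  req#13 t=56s (window 4): ALLOW

Allowed counts by window: 2 3 1 3 4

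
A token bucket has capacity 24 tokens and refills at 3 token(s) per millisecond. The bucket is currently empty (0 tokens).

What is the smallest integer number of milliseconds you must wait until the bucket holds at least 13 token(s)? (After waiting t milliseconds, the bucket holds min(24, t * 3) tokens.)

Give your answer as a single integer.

Answer: 5

Derivation:
Need t * 3 >= 13, so t >= 13/3.
Smallest integer t = ceil(13/3) = 5.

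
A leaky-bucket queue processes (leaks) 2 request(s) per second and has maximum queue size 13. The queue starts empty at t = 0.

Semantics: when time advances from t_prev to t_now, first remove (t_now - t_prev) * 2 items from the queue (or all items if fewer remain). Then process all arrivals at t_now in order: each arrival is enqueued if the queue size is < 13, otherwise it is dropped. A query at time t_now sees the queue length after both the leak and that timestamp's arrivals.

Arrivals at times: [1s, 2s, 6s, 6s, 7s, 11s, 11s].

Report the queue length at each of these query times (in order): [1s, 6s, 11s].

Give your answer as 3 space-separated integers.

Queue lengths at query times:
  query t=1s: backlog = 1
  query t=6s: backlog = 2
  query t=11s: backlog = 2

Answer: 1 2 2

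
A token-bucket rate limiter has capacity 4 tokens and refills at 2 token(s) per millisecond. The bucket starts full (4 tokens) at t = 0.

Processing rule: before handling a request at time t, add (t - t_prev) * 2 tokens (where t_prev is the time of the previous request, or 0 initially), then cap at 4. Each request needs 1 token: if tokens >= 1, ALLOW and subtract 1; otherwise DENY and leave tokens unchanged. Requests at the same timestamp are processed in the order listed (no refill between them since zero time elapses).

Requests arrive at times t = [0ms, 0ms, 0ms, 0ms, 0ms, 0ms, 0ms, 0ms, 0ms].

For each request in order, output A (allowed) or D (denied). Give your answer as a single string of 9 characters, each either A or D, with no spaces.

Simulating step by step:
  req#1 t=0ms: ALLOW
  req#2 t=0ms: ALLOW
  req#3 t=0ms: ALLOW
  req#4 t=0ms: ALLOW
  req#5 t=0ms: DENY
  req#6 t=0ms: DENY
  req#7 t=0ms: DENY
  req#8 t=0ms: DENY
  req#9 t=0ms: DENY

Answer: AAAADDDDD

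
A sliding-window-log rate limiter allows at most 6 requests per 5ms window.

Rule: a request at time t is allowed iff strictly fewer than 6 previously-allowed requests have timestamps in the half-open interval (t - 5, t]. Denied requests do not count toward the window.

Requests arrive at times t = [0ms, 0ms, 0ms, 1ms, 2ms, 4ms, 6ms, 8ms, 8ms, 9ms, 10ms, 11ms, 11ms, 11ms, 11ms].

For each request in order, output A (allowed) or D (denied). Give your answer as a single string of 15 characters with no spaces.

Answer: AAAAAAAAAAAAADD

Derivation:
Tracking allowed requests in the window:
  req#1 t=0ms: ALLOW
  req#2 t=0ms: ALLOW
  req#3 t=0ms: ALLOW
  req#4 t=1ms: ALLOW
  req#5 t=2ms: ALLOW
  req#6 t=4ms: ALLOW
  req#7 t=6ms: ALLOW
  req#8 t=8ms: ALLOW
  req#9 t=8ms: ALLOW
  req#10 t=9ms: ALLOW
  req#11 t=10ms: ALLOW
  req#12 t=11ms: ALLOW
  req#13 t=11ms: ALLOW
  req#14 t=11ms: DENY
  req#15 t=11ms: DENY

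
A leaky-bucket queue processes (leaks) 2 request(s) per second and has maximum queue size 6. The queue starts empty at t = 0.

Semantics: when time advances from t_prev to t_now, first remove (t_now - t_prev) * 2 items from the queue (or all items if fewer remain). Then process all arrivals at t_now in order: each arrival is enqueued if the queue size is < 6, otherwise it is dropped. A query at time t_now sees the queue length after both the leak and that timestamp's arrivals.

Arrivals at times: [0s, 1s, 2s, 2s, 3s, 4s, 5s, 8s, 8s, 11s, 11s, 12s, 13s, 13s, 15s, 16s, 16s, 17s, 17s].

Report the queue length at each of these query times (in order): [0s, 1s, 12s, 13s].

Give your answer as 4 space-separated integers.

Queue lengths at query times:
  query t=0s: backlog = 1
  query t=1s: backlog = 1
  query t=12s: backlog = 1
  query t=13s: backlog = 2

Answer: 1 1 1 2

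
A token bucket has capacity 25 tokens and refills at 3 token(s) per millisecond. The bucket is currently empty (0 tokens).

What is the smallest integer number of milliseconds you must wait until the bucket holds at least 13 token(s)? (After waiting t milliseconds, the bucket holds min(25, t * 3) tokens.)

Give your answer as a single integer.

Need t * 3 >= 13, so t >= 13/3.
Smallest integer t = ceil(13/3) = 5.

Answer: 5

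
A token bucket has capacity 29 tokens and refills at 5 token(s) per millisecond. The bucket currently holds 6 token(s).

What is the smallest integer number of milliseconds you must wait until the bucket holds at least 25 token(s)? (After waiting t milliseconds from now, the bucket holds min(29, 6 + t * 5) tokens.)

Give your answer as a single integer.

Answer: 4

Derivation:
Need 6 + t * 5 >= 25, so t >= 19/5.
Smallest integer t = ceil(19/5) = 4.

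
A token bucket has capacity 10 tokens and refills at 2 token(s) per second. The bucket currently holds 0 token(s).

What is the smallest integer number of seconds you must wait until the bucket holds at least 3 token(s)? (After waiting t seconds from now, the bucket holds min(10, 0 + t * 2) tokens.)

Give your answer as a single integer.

Answer: 2

Derivation:
Need 0 + t * 2 >= 3, so t >= 3/2.
Smallest integer t = ceil(3/2) = 2.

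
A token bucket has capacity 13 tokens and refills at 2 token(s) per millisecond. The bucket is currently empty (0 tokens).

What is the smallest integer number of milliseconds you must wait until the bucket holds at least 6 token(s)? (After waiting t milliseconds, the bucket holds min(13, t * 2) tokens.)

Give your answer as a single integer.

Need t * 2 >= 6, so t >= 6/2.
Smallest integer t = ceil(6/2) = 3.

Answer: 3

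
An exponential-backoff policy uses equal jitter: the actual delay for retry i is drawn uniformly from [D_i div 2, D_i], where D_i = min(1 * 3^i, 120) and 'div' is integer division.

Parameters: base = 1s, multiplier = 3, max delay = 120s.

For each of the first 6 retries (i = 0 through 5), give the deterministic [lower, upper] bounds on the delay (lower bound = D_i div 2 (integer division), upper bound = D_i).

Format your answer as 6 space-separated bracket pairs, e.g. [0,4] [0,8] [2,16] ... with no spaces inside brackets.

Answer: [0,1] [1,3] [4,9] [13,27] [40,81] [60,120]

Derivation:
Computing bounds per retry:
  i=0: D_i=min(1*3^0,120)=1, bounds=[0,1]
  i=1: D_i=min(1*3^1,120)=3, bounds=[1,3]
  i=2: D_i=min(1*3^2,120)=9, bounds=[4,9]
  i=3: D_i=min(1*3^3,120)=27, bounds=[13,27]
  i=4: D_i=min(1*3^4,120)=81, bounds=[40,81]
  i=5: D_i=min(1*3^5,120)=120, bounds=[60,120]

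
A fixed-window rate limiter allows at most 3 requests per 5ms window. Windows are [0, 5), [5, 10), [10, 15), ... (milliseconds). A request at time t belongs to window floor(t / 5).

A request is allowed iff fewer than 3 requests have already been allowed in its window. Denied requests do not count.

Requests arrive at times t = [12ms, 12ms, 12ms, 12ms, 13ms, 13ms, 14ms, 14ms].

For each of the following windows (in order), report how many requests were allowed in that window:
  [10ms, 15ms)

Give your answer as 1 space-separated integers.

Answer: 3

Derivation:
Processing requests:
  req#1 t=12ms (window 2): ALLOW
  req#2 t=12ms (window 2): ALLOW
  req#3 t=12ms (window 2): ALLOW
  req#4 t=12ms (window 2): DENY
  req#5 t=13ms (window 2): DENY
  req#6 t=13ms (window 2): DENY
  req#7 t=14ms (window 2): DENY
  req#8 t=14ms (window 2): DENY

Allowed counts by window: 3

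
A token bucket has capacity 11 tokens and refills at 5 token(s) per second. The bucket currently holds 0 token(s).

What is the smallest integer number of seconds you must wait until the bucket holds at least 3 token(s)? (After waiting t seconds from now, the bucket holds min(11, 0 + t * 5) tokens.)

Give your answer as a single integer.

Need 0 + t * 5 >= 3, so t >= 3/5.
Smallest integer t = ceil(3/5) = 1.

Answer: 1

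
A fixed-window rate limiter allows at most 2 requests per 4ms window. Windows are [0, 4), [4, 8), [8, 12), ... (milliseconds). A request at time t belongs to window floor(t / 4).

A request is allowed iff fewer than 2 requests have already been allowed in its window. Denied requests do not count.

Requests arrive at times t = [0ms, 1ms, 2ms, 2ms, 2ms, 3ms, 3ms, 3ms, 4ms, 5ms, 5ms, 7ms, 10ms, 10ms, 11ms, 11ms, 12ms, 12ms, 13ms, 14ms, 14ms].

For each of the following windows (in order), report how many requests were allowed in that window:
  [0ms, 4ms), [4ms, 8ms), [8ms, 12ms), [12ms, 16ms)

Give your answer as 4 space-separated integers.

Processing requests:
  req#1 t=0ms (window 0): ALLOW
  req#2 t=1ms (window 0): ALLOW
  req#3 t=2ms (window 0): DENY
  req#4 t=2ms (window 0): DENY
  req#5 t=2ms (window 0): DENY
  req#6 t=3ms (window 0): DENY
  req#7 t=3ms (window 0): DENY
  req#8 t=3ms (window 0): DENY
  req#9 t=4ms (window 1): ALLOW
  req#10 t=5ms (window 1): ALLOW
  req#11 t=5ms (window 1): DENY
  req#12 t=7ms (window 1): DENY
  req#13 t=10ms (window 2): ALLOW
  req#14 t=10ms (window 2): ALLOW
  req#15 t=11ms (window 2): DENY
  req#16 t=11ms (window 2): DENY
  req#17 t=12ms (window 3): ALLOW
  req#18 t=12ms (window 3): ALLOW
  req#19 t=13ms (window 3): DENY
  req#20 t=14ms (window 3): DENY
  req#21 t=14ms (window 3): DENY

Allowed counts by window: 2 2 2 2

Answer: 2 2 2 2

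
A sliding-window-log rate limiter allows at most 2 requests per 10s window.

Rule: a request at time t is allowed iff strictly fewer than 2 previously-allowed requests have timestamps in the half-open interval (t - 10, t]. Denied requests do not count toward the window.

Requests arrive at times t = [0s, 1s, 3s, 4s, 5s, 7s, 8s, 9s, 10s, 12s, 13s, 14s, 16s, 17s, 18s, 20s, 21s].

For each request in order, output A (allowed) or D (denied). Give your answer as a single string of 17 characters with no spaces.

Tracking allowed requests in the window:
  req#1 t=0s: ALLOW
  req#2 t=1s: ALLOW
  req#3 t=3s: DENY
  req#4 t=4s: DENY
  req#5 t=5s: DENY
  req#6 t=7s: DENY
  req#7 t=8s: DENY
  req#8 t=9s: DENY
  req#9 t=10s: ALLOW
  req#10 t=12s: ALLOW
  req#11 t=13s: DENY
  req#12 t=14s: DENY
  req#13 t=16s: DENY
  req#14 t=17s: DENY
  req#15 t=18s: DENY
  req#16 t=20s: ALLOW
  req#17 t=21s: DENY

Answer: AADDDDDDAADDDDDAD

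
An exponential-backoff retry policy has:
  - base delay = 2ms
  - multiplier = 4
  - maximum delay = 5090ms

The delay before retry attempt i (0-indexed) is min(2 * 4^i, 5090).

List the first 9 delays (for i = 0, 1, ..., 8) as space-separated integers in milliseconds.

Computing each delay:
  i=0: min(2*4^0, 5090) = 2
  i=1: min(2*4^1, 5090) = 8
  i=2: min(2*4^2, 5090) = 32
  i=3: min(2*4^3, 5090) = 128
  i=4: min(2*4^4, 5090) = 512
  i=5: min(2*4^5, 5090) = 2048
  i=6: min(2*4^6, 5090) = 5090
  i=7: min(2*4^7, 5090) = 5090
  i=8: min(2*4^8, 5090) = 5090

Answer: 2 8 32 128 512 2048 5090 5090 5090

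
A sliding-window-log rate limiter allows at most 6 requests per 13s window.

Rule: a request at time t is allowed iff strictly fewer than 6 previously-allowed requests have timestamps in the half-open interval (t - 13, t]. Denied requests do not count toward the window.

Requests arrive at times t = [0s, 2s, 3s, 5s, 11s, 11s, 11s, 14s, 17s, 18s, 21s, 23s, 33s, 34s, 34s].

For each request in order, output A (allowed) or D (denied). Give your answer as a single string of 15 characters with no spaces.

Answer: AAAAAADAAAADAAA

Derivation:
Tracking allowed requests in the window:
  req#1 t=0s: ALLOW
  req#2 t=2s: ALLOW
  req#3 t=3s: ALLOW
  req#4 t=5s: ALLOW
  req#5 t=11s: ALLOW
  req#6 t=11s: ALLOW
  req#7 t=11s: DENY
  req#8 t=14s: ALLOW
  req#9 t=17s: ALLOW
  req#10 t=18s: ALLOW
  req#11 t=21s: ALLOW
  req#12 t=23s: DENY
  req#13 t=33s: ALLOW
  req#14 t=34s: ALLOW
  req#15 t=34s: ALLOW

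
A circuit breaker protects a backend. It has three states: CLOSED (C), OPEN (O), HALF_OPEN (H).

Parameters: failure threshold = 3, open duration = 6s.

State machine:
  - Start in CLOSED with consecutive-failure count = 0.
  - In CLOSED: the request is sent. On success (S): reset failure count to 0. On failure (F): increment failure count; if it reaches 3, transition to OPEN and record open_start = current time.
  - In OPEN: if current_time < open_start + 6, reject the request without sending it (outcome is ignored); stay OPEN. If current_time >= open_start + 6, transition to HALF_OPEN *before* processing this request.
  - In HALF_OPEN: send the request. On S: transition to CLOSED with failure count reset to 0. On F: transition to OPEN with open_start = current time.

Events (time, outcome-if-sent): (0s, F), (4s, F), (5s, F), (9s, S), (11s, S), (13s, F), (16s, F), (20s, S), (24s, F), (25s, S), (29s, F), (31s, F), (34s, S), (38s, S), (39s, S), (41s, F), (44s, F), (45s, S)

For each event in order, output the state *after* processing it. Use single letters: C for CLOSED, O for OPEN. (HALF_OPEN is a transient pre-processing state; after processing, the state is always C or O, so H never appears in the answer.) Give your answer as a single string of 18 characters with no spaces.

Answer: CCOOCCCCCCCCCCCCCC

Derivation:
State after each event:
  event#1 t=0s outcome=F: state=CLOSED
  event#2 t=4s outcome=F: state=CLOSED
  event#3 t=5s outcome=F: state=OPEN
  event#4 t=9s outcome=S: state=OPEN
  event#5 t=11s outcome=S: state=CLOSED
  event#6 t=13s outcome=F: state=CLOSED
  event#7 t=16s outcome=F: state=CLOSED
  event#8 t=20s outcome=S: state=CLOSED
  event#9 t=24s outcome=F: state=CLOSED
  event#10 t=25s outcome=S: state=CLOSED
  event#11 t=29s outcome=F: state=CLOSED
  event#12 t=31s outcome=F: state=CLOSED
  event#13 t=34s outcome=S: state=CLOSED
  event#14 t=38s outcome=S: state=CLOSED
  event#15 t=39s outcome=S: state=CLOSED
  event#16 t=41s outcome=F: state=CLOSED
  event#17 t=44s outcome=F: state=CLOSED
  event#18 t=45s outcome=S: state=CLOSED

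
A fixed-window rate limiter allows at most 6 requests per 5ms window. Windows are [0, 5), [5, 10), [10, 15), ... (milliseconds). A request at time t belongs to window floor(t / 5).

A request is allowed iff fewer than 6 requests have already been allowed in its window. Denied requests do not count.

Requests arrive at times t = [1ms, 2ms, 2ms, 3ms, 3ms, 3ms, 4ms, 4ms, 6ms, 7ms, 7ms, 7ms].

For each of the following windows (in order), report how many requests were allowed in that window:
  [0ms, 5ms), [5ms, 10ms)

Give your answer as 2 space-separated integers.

Processing requests:
  req#1 t=1ms (window 0): ALLOW
  req#2 t=2ms (window 0): ALLOW
  req#3 t=2ms (window 0): ALLOW
  req#4 t=3ms (window 0): ALLOW
  req#5 t=3ms (window 0): ALLOW
  req#6 t=3ms (window 0): ALLOW
  req#7 t=4ms (window 0): DENY
  req#8 t=4ms (window 0): DENY
  req#9 t=6ms (window 1): ALLOW
  req#10 t=7ms (window 1): ALLOW
  req#11 t=7ms (window 1): ALLOW
  req#12 t=7ms (window 1): ALLOW

Allowed counts by window: 6 4

Answer: 6 4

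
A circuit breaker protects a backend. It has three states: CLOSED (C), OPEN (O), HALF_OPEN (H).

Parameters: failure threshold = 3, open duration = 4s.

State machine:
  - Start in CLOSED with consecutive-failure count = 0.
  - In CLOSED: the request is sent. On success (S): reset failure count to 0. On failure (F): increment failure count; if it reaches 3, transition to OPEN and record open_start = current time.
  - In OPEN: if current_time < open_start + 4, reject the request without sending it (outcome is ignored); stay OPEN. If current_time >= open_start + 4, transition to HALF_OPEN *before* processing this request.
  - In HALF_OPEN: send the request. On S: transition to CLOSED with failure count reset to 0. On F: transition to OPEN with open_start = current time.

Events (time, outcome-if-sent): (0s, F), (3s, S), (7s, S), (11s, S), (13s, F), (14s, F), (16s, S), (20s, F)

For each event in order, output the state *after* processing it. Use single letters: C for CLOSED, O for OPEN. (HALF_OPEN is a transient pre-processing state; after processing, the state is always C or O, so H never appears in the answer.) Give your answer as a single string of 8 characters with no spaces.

State after each event:
  event#1 t=0s outcome=F: state=CLOSED
  event#2 t=3s outcome=S: state=CLOSED
  event#3 t=7s outcome=S: state=CLOSED
  event#4 t=11s outcome=S: state=CLOSED
  event#5 t=13s outcome=F: state=CLOSED
  event#6 t=14s outcome=F: state=CLOSED
  event#7 t=16s outcome=S: state=CLOSED
  event#8 t=20s outcome=F: state=CLOSED

Answer: CCCCCCCC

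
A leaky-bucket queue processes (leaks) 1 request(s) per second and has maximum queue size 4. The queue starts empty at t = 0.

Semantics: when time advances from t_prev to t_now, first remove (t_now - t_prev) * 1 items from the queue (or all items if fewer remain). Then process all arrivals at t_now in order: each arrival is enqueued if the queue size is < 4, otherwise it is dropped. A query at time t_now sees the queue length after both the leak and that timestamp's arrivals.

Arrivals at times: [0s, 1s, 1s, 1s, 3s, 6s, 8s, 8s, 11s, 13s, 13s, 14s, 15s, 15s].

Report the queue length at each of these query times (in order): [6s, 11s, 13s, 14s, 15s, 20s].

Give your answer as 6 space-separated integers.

Answer: 1 1 2 2 3 0

Derivation:
Queue lengths at query times:
  query t=6s: backlog = 1
  query t=11s: backlog = 1
  query t=13s: backlog = 2
  query t=14s: backlog = 2
  query t=15s: backlog = 3
  query t=20s: backlog = 0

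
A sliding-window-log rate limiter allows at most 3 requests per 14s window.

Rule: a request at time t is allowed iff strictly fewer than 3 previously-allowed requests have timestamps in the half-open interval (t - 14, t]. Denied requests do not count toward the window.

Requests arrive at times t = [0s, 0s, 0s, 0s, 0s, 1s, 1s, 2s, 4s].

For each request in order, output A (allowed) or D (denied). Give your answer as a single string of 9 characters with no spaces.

Tracking allowed requests in the window:
  req#1 t=0s: ALLOW
  req#2 t=0s: ALLOW
  req#3 t=0s: ALLOW
  req#4 t=0s: DENY
  req#5 t=0s: DENY
  req#6 t=1s: DENY
  req#7 t=1s: DENY
  req#8 t=2s: DENY
  req#9 t=4s: DENY

Answer: AAADDDDDD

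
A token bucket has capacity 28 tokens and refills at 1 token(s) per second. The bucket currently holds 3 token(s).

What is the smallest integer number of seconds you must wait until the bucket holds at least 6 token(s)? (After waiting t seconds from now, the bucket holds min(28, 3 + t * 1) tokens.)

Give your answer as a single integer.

Need 3 + t * 1 >= 6, so t >= 3/1.
Smallest integer t = ceil(3/1) = 3.

Answer: 3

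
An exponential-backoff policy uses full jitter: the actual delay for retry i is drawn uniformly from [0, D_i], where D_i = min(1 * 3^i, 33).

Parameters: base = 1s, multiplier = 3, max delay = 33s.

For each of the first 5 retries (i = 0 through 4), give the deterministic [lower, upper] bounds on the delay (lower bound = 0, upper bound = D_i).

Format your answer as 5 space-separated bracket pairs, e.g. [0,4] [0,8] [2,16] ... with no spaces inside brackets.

Computing bounds per retry:
  i=0: D_i=min(1*3^0,33)=1, bounds=[0,1]
  i=1: D_i=min(1*3^1,33)=3, bounds=[0,3]
  i=2: D_i=min(1*3^2,33)=9, bounds=[0,9]
  i=3: D_i=min(1*3^3,33)=27, bounds=[0,27]
  i=4: D_i=min(1*3^4,33)=33, bounds=[0,33]

Answer: [0,1] [0,3] [0,9] [0,27] [0,33]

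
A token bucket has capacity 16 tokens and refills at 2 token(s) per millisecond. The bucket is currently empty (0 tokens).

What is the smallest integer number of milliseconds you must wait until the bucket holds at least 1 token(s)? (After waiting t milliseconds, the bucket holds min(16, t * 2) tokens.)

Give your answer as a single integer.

Need t * 2 >= 1, so t >= 1/2.
Smallest integer t = ceil(1/2) = 1.

Answer: 1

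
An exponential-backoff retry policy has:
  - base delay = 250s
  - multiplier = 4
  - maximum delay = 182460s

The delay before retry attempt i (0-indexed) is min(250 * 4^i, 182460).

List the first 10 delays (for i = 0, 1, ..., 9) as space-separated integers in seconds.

Answer: 250 1000 4000 16000 64000 182460 182460 182460 182460 182460

Derivation:
Computing each delay:
  i=0: min(250*4^0, 182460) = 250
  i=1: min(250*4^1, 182460) = 1000
  i=2: min(250*4^2, 182460) = 4000
  i=3: min(250*4^3, 182460) = 16000
  i=4: min(250*4^4, 182460) = 64000
  i=5: min(250*4^5, 182460) = 182460
  i=6: min(250*4^6, 182460) = 182460
  i=7: min(250*4^7, 182460) = 182460
  i=8: min(250*4^8, 182460) = 182460
  i=9: min(250*4^9, 182460) = 182460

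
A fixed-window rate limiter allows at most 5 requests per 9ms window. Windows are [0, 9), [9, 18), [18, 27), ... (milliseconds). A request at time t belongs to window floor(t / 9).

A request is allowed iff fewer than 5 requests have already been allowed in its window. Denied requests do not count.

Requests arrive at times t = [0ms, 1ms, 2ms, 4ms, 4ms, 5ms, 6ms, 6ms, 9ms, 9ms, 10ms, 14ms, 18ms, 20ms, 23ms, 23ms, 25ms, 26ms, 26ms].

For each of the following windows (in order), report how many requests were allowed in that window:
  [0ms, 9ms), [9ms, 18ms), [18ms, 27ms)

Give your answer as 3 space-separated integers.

Answer: 5 4 5

Derivation:
Processing requests:
  req#1 t=0ms (window 0): ALLOW
  req#2 t=1ms (window 0): ALLOW
  req#3 t=2ms (window 0): ALLOW
  req#4 t=4ms (window 0): ALLOW
  req#5 t=4ms (window 0): ALLOW
  req#6 t=5ms (window 0): DENY
  req#7 t=6ms (window 0): DENY
  req#8 t=6ms (window 0): DENY
  req#9 t=9ms (window 1): ALLOW
  req#10 t=9ms (window 1): ALLOW
  req#11 t=10ms (window 1): ALLOW
  req#12 t=14ms (window 1): ALLOW
  req#13 t=18ms (window 2): ALLOW
  req#14 t=20ms (window 2): ALLOW
  req#15 t=23ms (window 2): ALLOW
  req#16 t=23ms (window 2): ALLOW
  req#17 t=25ms (window 2): ALLOW
  req#18 t=26ms (window 2): DENY
  req#19 t=26ms (window 2): DENY

Allowed counts by window: 5 4 5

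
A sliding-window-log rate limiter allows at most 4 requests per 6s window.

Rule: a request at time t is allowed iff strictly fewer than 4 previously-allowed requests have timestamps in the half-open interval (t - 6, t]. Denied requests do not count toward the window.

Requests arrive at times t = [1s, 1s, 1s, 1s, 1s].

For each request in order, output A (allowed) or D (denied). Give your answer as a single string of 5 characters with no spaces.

Answer: AAAAD

Derivation:
Tracking allowed requests in the window:
  req#1 t=1s: ALLOW
  req#2 t=1s: ALLOW
  req#3 t=1s: ALLOW
  req#4 t=1s: ALLOW
  req#5 t=1s: DENY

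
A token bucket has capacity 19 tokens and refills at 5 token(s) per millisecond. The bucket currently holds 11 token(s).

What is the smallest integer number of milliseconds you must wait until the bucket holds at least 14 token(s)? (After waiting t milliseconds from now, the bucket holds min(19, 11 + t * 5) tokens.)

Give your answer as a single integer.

Need 11 + t * 5 >= 14, so t >= 3/5.
Smallest integer t = ceil(3/5) = 1.

Answer: 1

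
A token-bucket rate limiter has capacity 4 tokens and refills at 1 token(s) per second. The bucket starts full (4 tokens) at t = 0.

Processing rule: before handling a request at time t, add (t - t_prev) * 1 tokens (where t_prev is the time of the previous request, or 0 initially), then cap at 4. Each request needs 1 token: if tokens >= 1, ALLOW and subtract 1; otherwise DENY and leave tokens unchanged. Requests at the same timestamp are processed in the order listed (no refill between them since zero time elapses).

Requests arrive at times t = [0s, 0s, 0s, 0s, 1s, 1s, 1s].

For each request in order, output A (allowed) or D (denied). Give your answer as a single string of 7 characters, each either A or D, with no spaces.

Answer: AAAAADD

Derivation:
Simulating step by step:
  req#1 t=0s: ALLOW
  req#2 t=0s: ALLOW
  req#3 t=0s: ALLOW
  req#4 t=0s: ALLOW
  req#5 t=1s: ALLOW
  req#6 t=1s: DENY
  req#7 t=1s: DENY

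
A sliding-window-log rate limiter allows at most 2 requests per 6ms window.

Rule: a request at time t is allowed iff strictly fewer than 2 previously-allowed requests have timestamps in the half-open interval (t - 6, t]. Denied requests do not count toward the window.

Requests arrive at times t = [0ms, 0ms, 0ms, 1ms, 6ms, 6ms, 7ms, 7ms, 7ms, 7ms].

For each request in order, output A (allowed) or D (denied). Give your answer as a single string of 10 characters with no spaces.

Answer: AADDAADDDD

Derivation:
Tracking allowed requests in the window:
  req#1 t=0ms: ALLOW
  req#2 t=0ms: ALLOW
  req#3 t=0ms: DENY
  req#4 t=1ms: DENY
  req#5 t=6ms: ALLOW
  req#6 t=6ms: ALLOW
  req#7 t=7ms: DENY
  req#8 t=7ms: DENY
  req#9 t=7ms: DENY
  req#10 t=7ms: DENY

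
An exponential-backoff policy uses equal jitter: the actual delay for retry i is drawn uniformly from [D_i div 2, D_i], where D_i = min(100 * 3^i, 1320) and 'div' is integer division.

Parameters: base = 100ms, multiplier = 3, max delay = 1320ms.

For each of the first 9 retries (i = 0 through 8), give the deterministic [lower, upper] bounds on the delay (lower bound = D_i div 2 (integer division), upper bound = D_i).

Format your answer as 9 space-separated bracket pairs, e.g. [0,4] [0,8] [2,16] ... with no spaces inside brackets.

Answer: [50,100] [150,300] [450,900] [660,1320] [660,1320] [660,1320] [660,1320] [660,1320] [660,1320]

Derivation:
Computing bounds per retry:
  i=0: D_i=min(100*3^0,1320)=100, bounds=[50,100]
  i=1: D_i=min(100*3^1,1320)=300, bounds=[150,300]
  i=2: D_i=min(100*3^2,1320)=900, bounds=[450,900]
  i=3: D_i=min(100*3^3,1320)=1320, bounds=[660,1320]
  i=4: D_i=min(100*3^4,1320)=1320, bounds=[660,1320]
  i=5: D_i=min(100*3^5,1320)=1320, bounds=[660,1320]
  i=6: D_i=min(100*3^6,1320)=1320, bounds=[660,1320]
  i=7: D_i=min(100*3^7,1320)=1320, bounds=[660,1320]
  i=8: D_i=min(100*3^8,1320)=1320, bounds=[660,1320]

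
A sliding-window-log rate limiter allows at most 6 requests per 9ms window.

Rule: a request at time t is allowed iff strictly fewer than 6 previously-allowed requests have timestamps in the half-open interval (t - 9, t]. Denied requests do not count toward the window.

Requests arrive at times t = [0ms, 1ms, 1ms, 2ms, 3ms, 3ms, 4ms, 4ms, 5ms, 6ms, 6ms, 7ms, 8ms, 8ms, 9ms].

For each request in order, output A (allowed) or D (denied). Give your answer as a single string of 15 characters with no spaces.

Answer: AAAAAADDDDDDDDA

Derivation:
Tracking allowed requests in the window:
  req#1 t=0ms: ALLOW
  req#2 t=1ms: ALLOW
  req#3 t=1ms: ALLOW
  req#4 t=2ms: ALLOW
  req#5 t=3ms: ALLOW
  req#6 t=3ms: ALLOW
  req#7 t=4ms: DENY
  req#8 t=4ms: DENY
  req#9 t=5ms: DENY
  req#10 t=6ms: DENY
  req#11 t=6ms: DENY
  req#12 t=7ms: DENY
  req#13 t=8ms: DENY
  req#14 t=8ms: DENY
  req#15 t=9ms: ALLOW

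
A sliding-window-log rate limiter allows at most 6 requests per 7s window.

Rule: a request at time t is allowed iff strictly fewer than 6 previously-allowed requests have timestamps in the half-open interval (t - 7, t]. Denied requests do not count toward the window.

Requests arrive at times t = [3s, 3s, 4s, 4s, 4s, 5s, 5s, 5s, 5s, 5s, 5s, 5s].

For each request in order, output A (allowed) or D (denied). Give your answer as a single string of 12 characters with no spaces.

Answer: AAAAAADDDDDD

Derivation:
Tracking allowed requests in the window:
  req#1 t=3s: ALLOW
  req#2 t=3s: ALLOW
  req#3 t=4s: ALLOW
  req#4 t=4s: ALLOW
  req#5 t=4s: ALLOW
  req#6 t=5s: ALLOW
  req#7 t=5s: DENY
  req#8 t=5s: DENY
  req#9 t=5s: DENY
  req#10 t=5s: DENY
  req#11 t=5s: DENY
  req#12 t=5s: DENY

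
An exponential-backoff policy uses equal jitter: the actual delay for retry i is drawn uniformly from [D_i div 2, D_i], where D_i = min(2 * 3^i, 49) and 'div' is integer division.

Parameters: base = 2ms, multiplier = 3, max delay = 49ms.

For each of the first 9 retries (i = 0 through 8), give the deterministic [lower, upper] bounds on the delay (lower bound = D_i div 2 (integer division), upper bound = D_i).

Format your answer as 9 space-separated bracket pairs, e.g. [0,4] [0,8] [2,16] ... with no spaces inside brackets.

Answer: [1,2] [3,6] [9,18] [24,49] [24,49] [24,49] [24,49] [24,49] [24,49]

Derivation:
Computing bounds per retry:
  i=0: D_i=min(2*3^0,49)=2, bounds=[1,2]
  i=1: D_i=min(2*3^1,49)=6, bounds=[3,6]
  i=2: D_i=min(2*3^2,49)=18, bounds=[9,18]
  i=3: D_i=min(2*3^3,49)=49, bounds=[24,49]
  i=4: D_i=min(2*3^4,49)=49, bounds=[24,49]
  i=5: D_i=min(2*3^5,49)=49, bounds=[24,49]
  i=6: D_i=min(2*3^6,49)=49, bounds=[24,49]
  i=7: D_i=min(2*3^7,49)=49, bounds=[24,49]
  i=8: D_i=min(2*3^8,49)=49, bounds=[24,49]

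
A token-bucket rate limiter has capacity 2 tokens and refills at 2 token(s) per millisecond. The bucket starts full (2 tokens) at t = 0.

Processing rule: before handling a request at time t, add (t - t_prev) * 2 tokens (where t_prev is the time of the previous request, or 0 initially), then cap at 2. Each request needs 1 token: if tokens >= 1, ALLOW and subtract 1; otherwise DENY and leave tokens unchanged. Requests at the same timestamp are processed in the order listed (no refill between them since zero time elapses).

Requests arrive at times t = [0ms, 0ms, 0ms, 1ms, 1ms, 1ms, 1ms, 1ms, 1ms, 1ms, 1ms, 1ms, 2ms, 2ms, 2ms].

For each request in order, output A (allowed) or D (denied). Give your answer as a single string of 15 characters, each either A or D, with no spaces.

Answer: AADAADDDDDDDAAD

Derivation:
Simulating step by step:
  req#1 t=0ms: ALLOW
  req#2 t=0ms: ALLOW
  req#3 t=0ms: DENY
  req#4 t=1ms: ALLOW
  req#5 t=1ms: ALLOW
  req#6 t=1ms: DENY
  req#7 t=1ms: DENY
  req#8 t=1ms: DENY
  req#9 t=1ms: DENY
  req#10 t=1ms: DENY
  req#11 t=1ms: DENY
  req#12 t=1ms: DENY
  req#13 t=2ms: ALLOW
  req#14 t=2ms: ALLOW
  req#15 t=2ms: DENY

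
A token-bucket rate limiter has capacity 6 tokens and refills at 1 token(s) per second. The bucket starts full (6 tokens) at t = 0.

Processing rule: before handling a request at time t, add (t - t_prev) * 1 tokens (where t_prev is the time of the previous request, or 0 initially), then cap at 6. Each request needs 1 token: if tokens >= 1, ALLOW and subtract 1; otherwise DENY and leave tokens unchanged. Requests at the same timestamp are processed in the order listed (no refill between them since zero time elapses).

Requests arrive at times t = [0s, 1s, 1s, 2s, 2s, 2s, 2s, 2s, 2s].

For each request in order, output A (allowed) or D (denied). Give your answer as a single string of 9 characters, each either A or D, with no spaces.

Answer: AAAAAAAAD

Derivation:
Simulating step by step:
  req#1 t=0s: ALLOW
  req#2 t=1s: ALLOW
  req#3 t=1s: ALLOW
  req#4 t=2s: ALLOW
  req#5 t=2s: ALLOW
  req#6 t=2s: ALLOW
  req#7 t=2s: ALLOW
  req#8 t=2s: ALLOW
  req#9 t=2s: DENY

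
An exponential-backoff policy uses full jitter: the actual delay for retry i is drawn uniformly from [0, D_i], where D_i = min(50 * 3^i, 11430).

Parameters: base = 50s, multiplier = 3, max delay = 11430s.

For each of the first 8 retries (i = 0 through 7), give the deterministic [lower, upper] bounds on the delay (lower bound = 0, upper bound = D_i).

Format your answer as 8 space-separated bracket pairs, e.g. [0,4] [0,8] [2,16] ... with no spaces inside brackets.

Answer: [0,50] [0,150] [0,450] [0,1350] [0,4050] [0,11430] [0,11430] [0,11430]

Derivation:
Computing bounds per retry:
  i=0: D_i=min(50*3^0,11430)=50, bounds=[0,50]
  i=1: D_i=min(50*3^1,11430)=150, bounds=[0,150]
  i=2: D_i=min(50*3^2,11430)=450, bounds=[0,450]
  i=3: D_i=min(50*3^3,11430)=1350, bounds=[0,1350]
  i=4: D_i=min(50*3^4,11430)=4050, bounds=[0,4050]
  i=5: D_i=min(50*3^5,11430)=11430, bounds=[0,11430]
  i=6: D_i=min(50*3^6,11430)=11430, bounds=[0,11430]
  i=7: D_i=min(50*3^7,11430)=11430, bounds=[0,11430]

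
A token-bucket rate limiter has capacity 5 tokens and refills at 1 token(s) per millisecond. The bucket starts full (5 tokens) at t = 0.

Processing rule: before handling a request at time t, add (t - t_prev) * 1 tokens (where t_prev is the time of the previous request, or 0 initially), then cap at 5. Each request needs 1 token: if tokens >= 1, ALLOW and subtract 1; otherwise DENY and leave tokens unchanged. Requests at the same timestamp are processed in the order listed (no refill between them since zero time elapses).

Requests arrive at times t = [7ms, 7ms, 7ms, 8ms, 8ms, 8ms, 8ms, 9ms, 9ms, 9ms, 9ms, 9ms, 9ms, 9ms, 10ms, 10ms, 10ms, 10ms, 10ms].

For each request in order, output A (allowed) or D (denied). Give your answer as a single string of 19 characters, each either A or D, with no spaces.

Answer: AAAAAADADDDDDDADDDD

Derivation:
Simulating step by step:
  req#1 t=7ms: ALLOW
  req#2 t=7ms: ALLOW
  req#3 t=7ms: ALLOW
  req#4 t=8ms: ALLOW
  req#5 t=8ms: ALLOW
  req#6 t=8ms: ALLOW
  req#7 t=8ms: DENY
  req#8 t=9ms: ALLOW
  req#9 t=9ms: DENY
  req#10 t=9ms: DENY
  req#11 t=9ms: DENY
  req#12 t=9ms: DENY
  req#13 t=9ms: DENY
  req#14 t=9ms: DENY
  req#15 t=10ms: ALLOW
  req#16 t=10ms: DENY
  req#17 t=10ms: DENY
  req#18 t=10ms: DENY
  req#19 t=10ms: DENY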